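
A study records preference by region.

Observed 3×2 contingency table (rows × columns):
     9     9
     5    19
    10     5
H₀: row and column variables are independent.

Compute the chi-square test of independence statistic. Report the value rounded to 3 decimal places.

test statistic = 8.627

Row totals [18, 24, 15], col totals [24, 33], n=57
χ² = (9−7.58)²/7.58 + (9−10.42)²/10.42 + (5−10.11)²/10.11 + (19−13.89)²/13.89 + (10−6.32)²/6.32 + (5−8.68)²/8.68 = 8.6274
df = 2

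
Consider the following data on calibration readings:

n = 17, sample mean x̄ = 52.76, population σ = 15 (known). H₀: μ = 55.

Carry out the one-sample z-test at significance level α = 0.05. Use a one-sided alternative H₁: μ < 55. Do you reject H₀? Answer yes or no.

SE = σ/√n = 15/√17 = 3.6380
z = (x̄−μ₀)/SE = (52.76−55)/3.6380 = -0.6157
p-value (one-sided, H₁ less) = 0.26904
At α=0.05: p ≥ α → fail to reject H₀

reject H₀: no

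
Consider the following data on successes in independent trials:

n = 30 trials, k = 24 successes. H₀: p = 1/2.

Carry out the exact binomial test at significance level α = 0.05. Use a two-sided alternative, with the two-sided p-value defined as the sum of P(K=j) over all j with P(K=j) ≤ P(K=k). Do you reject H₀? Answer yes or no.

Exact binomial: n=30, k=24, p₀=1/2=0.5000
P(X=j) = C(n,j)·p₀^j·(1−p₀)^(n−j); p = Σ P(X=j) over j with P(X=j) ≤ P(X=24)
p-value (two-sided) = 0.00143
At α=0.05: p < α → reject H₀

reject H₀: yes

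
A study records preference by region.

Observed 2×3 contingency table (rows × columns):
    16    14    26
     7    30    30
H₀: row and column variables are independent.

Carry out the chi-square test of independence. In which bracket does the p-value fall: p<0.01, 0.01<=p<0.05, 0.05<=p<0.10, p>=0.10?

p-value bracket: 0.01<=p<0.05

Row totals [56, 67], col totals [23, 44, 56], n=123
χ² = (16−10.47)²/10.47 + (14−20.03)²/20.03 + (26−25.50)²/25.50 + (7−12.53)²/12.53 + (30−23.97)²/23.97 + (30−30.50)²/30.50 = 8.7116
df = 2
p-value (upper-tail) = 0.01283
→ bracket: 0.01<=p<0.05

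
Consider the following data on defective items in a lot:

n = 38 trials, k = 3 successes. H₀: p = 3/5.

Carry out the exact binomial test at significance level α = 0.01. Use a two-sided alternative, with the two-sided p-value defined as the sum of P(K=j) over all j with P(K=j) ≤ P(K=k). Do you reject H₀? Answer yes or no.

reject H₀: yes

Exact binomial: n=38, k=3, p₀=3/5=0.6000
P(X=j) = C(n,j)·p₀^j·(1−p₀)^(n−j); p = Σ P(X=j) over j with P(X=j) ≤ P(X=3)
p-value (two-sided) = 0.00000
At α=0.01: p < α → reject H₀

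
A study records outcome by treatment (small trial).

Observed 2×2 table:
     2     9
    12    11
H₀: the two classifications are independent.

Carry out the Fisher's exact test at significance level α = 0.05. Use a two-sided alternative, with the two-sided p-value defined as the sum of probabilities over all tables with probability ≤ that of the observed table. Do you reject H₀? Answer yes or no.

reject H₀: no

Margins: r₁=11, r₂=23, c₁=14, c₂=20, n=34
p_obs = C(11,2)·C(23,12)/C(34,14); sum pmf over tables with pmf ≤ p_obs
p-value (two-sided) = 0.07642
At α=0.05: p ≥ α → fail to reject H₀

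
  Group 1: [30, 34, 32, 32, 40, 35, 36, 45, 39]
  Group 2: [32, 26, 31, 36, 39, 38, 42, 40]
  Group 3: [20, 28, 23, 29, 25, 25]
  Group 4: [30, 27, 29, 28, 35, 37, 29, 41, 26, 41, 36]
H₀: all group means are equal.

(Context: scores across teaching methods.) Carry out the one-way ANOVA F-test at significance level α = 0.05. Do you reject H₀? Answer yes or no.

Group means [35.89, 35.50, 25.00, 32.64], grand mean 32.824
SSB = Σnᵢ(x̄ᵢ−x̄)² = 509.507; SSW = ΣΣ(x−x̄ᵢ)² = 743.434
MSB = 509.507/3 = 169.8356; MSW = 743.434/30 = 24.7811
F = MSB/MSW = 6.8534
df = (3, 30)
p-value (upper-tail) = 0.00119
At α=0.05: p < α → reject H₀

reject H₀: yes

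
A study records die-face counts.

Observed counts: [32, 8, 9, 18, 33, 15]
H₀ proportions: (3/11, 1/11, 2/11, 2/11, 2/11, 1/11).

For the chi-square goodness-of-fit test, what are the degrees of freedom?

degrees of freedom = 5

df = k − 1 = 6 − 1 = 5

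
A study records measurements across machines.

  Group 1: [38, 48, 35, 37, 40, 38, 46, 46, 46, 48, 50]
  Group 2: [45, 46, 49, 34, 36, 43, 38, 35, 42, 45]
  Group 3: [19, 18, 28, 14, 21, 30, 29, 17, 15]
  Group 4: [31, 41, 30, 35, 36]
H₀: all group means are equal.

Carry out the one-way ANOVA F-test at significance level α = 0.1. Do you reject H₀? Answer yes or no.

reject H₀: yes

Group means [42.91, 41.30, 21.22, 34.60], grand mean 35.686
SSB = Σnᵢ(x̄ᵢ−x̄)² = 2777.778; SSW = ΣΣ(x−x̄ᵢ)² = 913.765
MSB = 2777.778/3 = 925.9261; MSW = 913.765/31 = 29.4763
F = MSB/MSW = 31.4126
df = (3, 31)
p-value (upper-tail) = 0.00000
At α=0.1: p < α → reject H₀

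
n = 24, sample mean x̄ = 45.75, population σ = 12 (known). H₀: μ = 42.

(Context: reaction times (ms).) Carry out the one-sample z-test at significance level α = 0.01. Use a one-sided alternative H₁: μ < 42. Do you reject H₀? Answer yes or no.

reject H₀: no

SE = σ/√n = 12/√24 = 2.4495
z = (x̄−μ₀)/SE = (45.75−42)/2.4495 = 1.5309
p-value (one-sided, H₁ less) = 0.93711
At α=0.01: p ≥ α → fail to reject H₀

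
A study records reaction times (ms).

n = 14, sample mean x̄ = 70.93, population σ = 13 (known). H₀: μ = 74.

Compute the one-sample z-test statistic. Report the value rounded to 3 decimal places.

test statistic = -0.884

SE = σ/√n = 13/√14 = 3.4744
z = (x̄−μ₀)/SE = (70.93−74)/3.4744 = -0.8836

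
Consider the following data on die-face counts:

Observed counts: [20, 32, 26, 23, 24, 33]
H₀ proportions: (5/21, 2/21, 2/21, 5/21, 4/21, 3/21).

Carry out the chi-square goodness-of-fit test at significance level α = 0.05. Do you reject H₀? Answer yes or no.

n = 158; E_i = n·p_i = [37.62, 15.05, 15.05, 37.62, 30.10, 22.57]
χ² = (20−37.62)²/37.62 + (32−15.05)²/15.05 + (26−15.05)²/15.05 + (23−37.62)²/37.62 + (24−30.10)²/30.10 + (33−22.57)²/22.57 = 47.0557
df = 5
p-value (upper-tail) = 0.00000
At α=0.05: p < α → reject H₀

reject H₀: yes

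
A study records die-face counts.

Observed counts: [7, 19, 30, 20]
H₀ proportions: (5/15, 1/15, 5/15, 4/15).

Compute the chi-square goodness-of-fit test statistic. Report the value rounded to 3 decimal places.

test statistic = 52.447

n = 76; E_i = n·p_i = [25.33, 5.07, 25.33, 20.27]
χ² = (7−25.33)²/25.33 + (19−5.07)²/5.07 + (30−25.33)²/25.33 + (20−20.27)²/20.27 = 52.4474
df = 3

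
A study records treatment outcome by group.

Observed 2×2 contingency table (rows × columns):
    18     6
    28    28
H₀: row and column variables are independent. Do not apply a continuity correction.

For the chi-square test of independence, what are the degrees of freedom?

df = (r−1)(c−1) = (2−1)·(2−1) = 1

degrees of freedom = 1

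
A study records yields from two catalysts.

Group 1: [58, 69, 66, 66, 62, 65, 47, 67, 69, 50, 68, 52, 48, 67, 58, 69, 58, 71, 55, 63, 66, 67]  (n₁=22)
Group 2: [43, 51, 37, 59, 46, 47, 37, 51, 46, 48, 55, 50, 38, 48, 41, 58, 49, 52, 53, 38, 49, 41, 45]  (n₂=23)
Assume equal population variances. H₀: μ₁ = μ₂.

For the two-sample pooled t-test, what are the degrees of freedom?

degrees of freedom = 43

df = n₁ + n₂ − 2 = 22 + 23 − 2 = 43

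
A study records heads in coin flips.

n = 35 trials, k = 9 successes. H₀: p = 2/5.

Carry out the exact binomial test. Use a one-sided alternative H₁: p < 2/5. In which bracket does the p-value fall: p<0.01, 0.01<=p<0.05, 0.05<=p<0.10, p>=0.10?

p-value bracket: 0.05<=p<0.10

Exact binomial: n=35, k=9, p₀=2/5=0.4000
P(X≤9) from Σ C(n,i)·p₀^i·(1−p₀)^(n−i)
p-value (one-sided, H₁ less) = 0.05753
→ bracket: 0.05<=p<0.10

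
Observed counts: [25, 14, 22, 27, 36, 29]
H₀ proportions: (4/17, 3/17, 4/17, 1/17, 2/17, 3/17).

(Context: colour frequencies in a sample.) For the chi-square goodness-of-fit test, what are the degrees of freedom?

df = k − 1 = 6 − 1 = 5

degrees of freedom = 5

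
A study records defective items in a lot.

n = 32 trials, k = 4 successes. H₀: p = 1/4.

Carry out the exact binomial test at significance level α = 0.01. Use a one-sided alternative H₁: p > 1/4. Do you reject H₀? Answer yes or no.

reject H₀: no

Exact binomial: n=32, k=4, p₀=1/4=0.2500
P(X≥4) from Σ C(n,i)·p₀^i·(1−p₀)^(n−i)
p-value (one-sided, H₁ greater) = 0.97484
At α=0.01: p ≥ α → fail to reject H₀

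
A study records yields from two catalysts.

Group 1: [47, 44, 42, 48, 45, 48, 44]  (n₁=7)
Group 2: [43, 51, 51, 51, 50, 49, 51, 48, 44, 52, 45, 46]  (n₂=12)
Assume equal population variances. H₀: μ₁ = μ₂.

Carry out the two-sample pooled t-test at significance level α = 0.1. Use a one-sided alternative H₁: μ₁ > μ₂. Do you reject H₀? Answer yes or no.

reject H₀: no

x̄₁=45.429, s₁=2.299, n₁=7
x̄₂=48.417, s₂=3.147, n₂=12
s_p² = [6·2.299² + 11·3.147²]/17 = 8.2724
SE = √(s_p²·(1/7+1/12)) = 1.3679
t = (45.429−48.417)/1.3679 = -2.1844
df = 17
p-value (one-sided, H₁ greater) = 0.97839
At α=0.1: p ≥ α → fail to reject H₀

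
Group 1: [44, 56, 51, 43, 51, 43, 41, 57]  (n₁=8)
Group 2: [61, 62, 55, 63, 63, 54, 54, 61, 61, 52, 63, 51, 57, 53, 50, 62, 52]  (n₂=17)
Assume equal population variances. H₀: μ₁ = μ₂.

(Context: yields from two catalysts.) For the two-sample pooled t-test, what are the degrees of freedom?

degrees of freedom = 23

df = n₁ + n₂ − 2 = 8 + 17 − 2 = 23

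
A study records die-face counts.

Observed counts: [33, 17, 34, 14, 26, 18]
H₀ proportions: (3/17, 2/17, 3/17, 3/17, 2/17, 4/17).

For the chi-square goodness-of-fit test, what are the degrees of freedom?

degrees of freedom = 5

df = k − 1 = 6 − 1 = 5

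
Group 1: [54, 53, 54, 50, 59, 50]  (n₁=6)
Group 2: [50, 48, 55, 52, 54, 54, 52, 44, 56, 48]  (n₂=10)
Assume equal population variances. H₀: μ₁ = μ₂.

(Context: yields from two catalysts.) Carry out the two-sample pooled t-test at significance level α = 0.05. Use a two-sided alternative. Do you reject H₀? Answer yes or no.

x̄₁=53.333, s₁=3.327, n₁=6
x̄₂=51.300, s₂=3.773, n₂=10
s_p² = [5·3.327² + 9·3.773²]/14 = 13.1024
SE = √(s_p²·(1/6+1/10)) = 1.8692
t = (53.333−51.300)/1.8692 = 1.0878
df = 14
p-value (two-sided) = 0.29506
At α=0.05: p ≥ α → fail to reject H₀

reject H₀: no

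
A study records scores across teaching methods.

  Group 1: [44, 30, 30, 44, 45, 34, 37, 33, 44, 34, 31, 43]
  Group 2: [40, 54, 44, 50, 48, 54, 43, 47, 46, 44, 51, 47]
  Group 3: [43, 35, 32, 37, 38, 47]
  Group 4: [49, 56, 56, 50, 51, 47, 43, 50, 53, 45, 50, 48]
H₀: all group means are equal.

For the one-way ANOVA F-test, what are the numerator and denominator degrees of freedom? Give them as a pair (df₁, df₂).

degrees of freedom = [3, 38]

k = 4 groups, N = 42 total
df = (k−1, N−k) = (4−1, 42−4) = (3, 38)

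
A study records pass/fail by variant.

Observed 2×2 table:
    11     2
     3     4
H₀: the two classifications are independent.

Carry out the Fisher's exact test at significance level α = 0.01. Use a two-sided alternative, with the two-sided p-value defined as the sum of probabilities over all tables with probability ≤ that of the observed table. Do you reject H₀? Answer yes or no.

Margins: r₁=13, r₂=7, c₁=14, c₂=6, n=20
p_obs = C(13,11)·C(7,3)/C(20,14); sum pmf over tables with pmf ≤ p_obs
p-value (two-sided) = 0.12193
At α=0.01: p ≥ α → fail to reject H₀

reject H₀: no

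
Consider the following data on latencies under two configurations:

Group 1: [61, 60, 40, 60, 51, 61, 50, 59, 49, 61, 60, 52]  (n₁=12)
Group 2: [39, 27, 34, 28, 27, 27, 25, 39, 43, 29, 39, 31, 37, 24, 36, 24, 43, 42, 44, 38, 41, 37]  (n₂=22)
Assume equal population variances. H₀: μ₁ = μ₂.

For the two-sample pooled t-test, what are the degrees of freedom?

degrees of freedom = 32

df = n₁ + n₂ − 2 = 12 + 22 − 2 = 32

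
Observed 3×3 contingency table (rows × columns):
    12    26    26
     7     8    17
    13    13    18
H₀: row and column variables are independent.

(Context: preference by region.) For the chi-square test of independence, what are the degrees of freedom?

df = (r−1)(c−1) = (3−1)·(3−1) = 4

degrees of freedom = 4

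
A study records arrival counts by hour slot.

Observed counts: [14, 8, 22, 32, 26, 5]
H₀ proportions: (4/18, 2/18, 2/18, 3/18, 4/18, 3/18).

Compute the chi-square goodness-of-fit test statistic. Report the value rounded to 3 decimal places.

n = 107; E_i = n·p_i = [23.78, 11.89, 11.89, 17.83, 23.78, 17.83]
χ² = (14−23.78)²/23.78 + (8−11.89)²/11.89 + (22−11.89)²/11.89 + (32−17.83)²/17.83 + (26−23.78)²/23.78 + (5−17.83)²/17.83 = 34.5888
df = 5

test statistic = 34.589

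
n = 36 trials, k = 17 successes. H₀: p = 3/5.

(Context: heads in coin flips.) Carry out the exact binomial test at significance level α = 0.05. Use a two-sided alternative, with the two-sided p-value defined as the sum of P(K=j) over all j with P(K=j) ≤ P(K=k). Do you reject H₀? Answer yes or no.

Exact binomial: n=36, k=17, p₀=3/5=0.6000
P(X=j) = C(n,j)·p₀^j·(1−p₀)^(n−j); p = Σ P(X=j) over j with P(X=j) ≤ P(X=17)
p-value (two-sided) = 0.12754
At α=0.05: p ≥ α → fail to reject H₀

reject H₀: no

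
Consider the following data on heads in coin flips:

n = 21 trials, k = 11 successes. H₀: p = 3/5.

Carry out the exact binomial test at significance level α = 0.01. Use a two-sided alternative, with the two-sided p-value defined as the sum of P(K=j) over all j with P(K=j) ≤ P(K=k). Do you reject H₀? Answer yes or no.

reject H₀: no

Exact binomial: n=21, k=11, p₀=3/5=0.6000
P(X=j) = C(n,j)·p₀^j·(1−p₀)^(n−j); p = Σ P(X=j) over j with P(X=j) ≤ P(X=11)
p-value (two-sided) = 0.50880
At α=0.01: p ≥ α → fail to reject H₀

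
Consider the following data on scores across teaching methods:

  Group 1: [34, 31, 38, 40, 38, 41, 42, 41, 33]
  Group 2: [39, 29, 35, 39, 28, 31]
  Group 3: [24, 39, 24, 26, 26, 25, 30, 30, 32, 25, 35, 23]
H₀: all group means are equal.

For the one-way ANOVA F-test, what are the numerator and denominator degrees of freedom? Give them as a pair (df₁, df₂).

degrees of freedom = [2, 24]

k = 3 groups, N = 27 total
df = (k−1, N−k) = (3−1, 27−3) = (2, 24)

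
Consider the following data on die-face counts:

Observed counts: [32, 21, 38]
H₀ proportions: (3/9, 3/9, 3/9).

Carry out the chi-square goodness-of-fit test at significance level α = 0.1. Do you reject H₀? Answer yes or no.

reject H₀: yes

n = 91; E_i = n·p_i = [30.33, 30.33, 30.33]
χ² = (32−30.33)²/30.33 + (21−30.33)²/30.33 + (38−30.33)²/30.33 = 4.9011
df = 2
p-value (upper-tail) = 0.08625
At α=0.1: p < α → reject H₀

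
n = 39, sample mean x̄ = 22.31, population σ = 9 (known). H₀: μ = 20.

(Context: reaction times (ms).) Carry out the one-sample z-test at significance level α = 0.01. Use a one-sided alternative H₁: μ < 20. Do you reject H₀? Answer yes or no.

SE = σ/√n = 9/√39 = 1.4412
z = (x̄−μ₀)/SE = (22.31−20)/1.4412 = 1.6029
p-value (one-sided, H₁ less) = 0.94552
At α=0.01: p ≥ α → fail to reject H₀

reject H₀: no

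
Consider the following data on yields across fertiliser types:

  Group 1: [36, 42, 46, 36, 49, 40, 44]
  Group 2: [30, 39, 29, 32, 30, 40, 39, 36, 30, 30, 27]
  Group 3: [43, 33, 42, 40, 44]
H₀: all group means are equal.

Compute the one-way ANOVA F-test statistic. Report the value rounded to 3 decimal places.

test statistic = 9.195

Group means [41.86, 32.91, 40.40], grand mean 37.261
SSB = Σnᵢ(x̄ᵢ−x̄)² = 405.469; SSW = ΣΣ(x−x̄ᵢ)² = 440.966
MSB = 405.469/2 = 202.7343; MSW = 440.966/20 = 22.0483
F = MSB/MSW = 9.1950
df = (2, 20)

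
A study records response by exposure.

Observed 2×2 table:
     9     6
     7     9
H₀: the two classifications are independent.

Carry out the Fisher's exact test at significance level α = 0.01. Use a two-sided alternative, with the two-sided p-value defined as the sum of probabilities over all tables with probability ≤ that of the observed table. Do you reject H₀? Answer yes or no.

Margins: r₁=15, r₂=16, c₁=16, c₂=15, n=31
p_obs = C(15,9)·C(16,7)/C(31,16); sum pmf over tables with pmf ≤ p_obs
p-value (two-sided) = 0.47949
At α=0.01: p ≥ α → fail to reject H₀

reject H₀: no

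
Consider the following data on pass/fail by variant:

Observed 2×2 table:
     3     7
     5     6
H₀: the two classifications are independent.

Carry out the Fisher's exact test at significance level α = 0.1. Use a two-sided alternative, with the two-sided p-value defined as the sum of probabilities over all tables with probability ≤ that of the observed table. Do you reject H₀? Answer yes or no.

Margins: r₁=10, r₂=11, c₁=8, c₂=13, n=21
p_obs = C(10,3)·C(11,5)/C(21,8); sum pmf over tables with pmf ≤ p_obs
p-value (two-sided) = 0.65944
At α=0.1: p ≥ α → fail to reject H₀

reject H₀: no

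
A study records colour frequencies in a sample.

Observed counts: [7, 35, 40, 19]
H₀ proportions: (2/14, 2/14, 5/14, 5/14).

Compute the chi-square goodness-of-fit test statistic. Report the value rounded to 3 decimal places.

test statistic = 41.661

n = 101; E_i = n·p_i = [14.43, 14.43, 36.07, 36.07]
χ² = (7−14.43)²/14.43 + (35−14.43)²/14.43 + (40−36.07)²/36.07 + (19−36.07)²/36.07 = 41.6614
df = 3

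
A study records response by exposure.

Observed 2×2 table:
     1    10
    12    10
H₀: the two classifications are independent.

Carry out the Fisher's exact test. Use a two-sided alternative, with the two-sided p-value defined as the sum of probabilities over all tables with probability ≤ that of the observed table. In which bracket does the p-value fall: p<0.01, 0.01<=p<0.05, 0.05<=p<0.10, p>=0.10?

p-value bracket: 0.01<=p<0.05

Margins: r₁=11, r₂=22, c₁=13, c₂=20, n=33
p_obs = C(11,1)·C(22,12)/C(33,13); sum pmf over tables with pmf ≤ p_obs
p-value (two-sided) = 0.02159
→ bracket: 0.01<=p<0.05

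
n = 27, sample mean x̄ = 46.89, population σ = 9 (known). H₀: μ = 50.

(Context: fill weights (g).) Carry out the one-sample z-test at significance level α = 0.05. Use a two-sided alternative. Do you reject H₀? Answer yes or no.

reject H₀: no

SE = σ/√n = 9/√27 = 1.7321
z = (x̄−μ₀)/SE = (46.89−50)/1.7321 = -1.7956
p-value (two-sided) = 0.07256
At α=0.05: p ≥ α → fail to reject H₀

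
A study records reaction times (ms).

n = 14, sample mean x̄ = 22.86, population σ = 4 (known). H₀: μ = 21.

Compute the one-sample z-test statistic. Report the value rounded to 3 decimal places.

test statistic = 1.740

SE = σ/√n = 4/√14 = 1.0690
z = (x̄−μ₀)/SE = (22.86−21)/1.0690 = 1.7399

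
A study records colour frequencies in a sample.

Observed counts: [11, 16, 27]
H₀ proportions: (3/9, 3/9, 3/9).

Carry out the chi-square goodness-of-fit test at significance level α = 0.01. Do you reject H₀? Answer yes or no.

n = 54; E_i = n·p_i = [18.00, 18.00, 18.00]
χ² = (11−18.00)²/18.00 + (16−18.00)²/18.00 + (27−18.00)²/18.00 = 7.4444
df = 2
p-value (upper-tail) = 0.02418
At α=0.01: p ≥ α → fail to reject H₀

reject H₀: no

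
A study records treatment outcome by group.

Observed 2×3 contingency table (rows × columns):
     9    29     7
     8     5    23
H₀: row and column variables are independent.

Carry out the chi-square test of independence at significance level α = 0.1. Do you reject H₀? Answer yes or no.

reject H₀: yes

Row totals [45, 36], col totals [17, 34, 30], n=81
χ² = (9−9.44)²/9.44 + (29−18.89)²/18.89 + (7−16.67)²/16.67 + (8−7.56)²/7.56 + (5−15.11)²/15.11 + (23−13.33)²/13.33 = 24.8400
df = 2
p-value (upper-tail) = 0.00000
At α=0.1: p < α → reject H₀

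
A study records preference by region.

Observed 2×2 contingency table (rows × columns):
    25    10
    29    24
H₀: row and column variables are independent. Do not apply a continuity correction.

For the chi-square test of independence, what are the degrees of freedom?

df = (r−1)(c−1) = (2−1)·(2−1) = 1

degrees of freedom = 1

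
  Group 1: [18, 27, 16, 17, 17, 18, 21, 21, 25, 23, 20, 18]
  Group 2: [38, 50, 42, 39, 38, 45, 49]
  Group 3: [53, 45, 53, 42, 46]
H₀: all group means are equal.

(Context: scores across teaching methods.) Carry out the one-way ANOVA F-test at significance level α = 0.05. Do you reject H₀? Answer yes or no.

Group means [20.08, 43.00, 47.80], grand mean 32.542
SSB = Σnᵢ(x̄ᵢ−x̄)² = 3792.242; SSW = ΣΣ(x−x̄ᵢ)² = 385.717
MSB = 3792.242/2 = 1896.1208; MSW = 385.717/21 = 18.3675
F = MSB/MSW = 103.2326
df = (2, 21)
p-value (upper-tail) = 0.00000
At α=0.05: p < α → reject H₀

reject H₀: yes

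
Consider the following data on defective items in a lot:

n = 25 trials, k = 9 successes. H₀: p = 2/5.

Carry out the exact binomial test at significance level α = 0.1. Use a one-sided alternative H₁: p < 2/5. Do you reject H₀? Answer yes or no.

reject H₀: no

Exact binomial: n=25, k=9, p₀=2/5=0.4000
P(X≤9) from Σ C(n,i)·p₀^i·(1−p₀)^(n−i)
p-value (one-sided, H₁ less) = 0.42462
At α=0.1: p ≥ α → fail to reject H₀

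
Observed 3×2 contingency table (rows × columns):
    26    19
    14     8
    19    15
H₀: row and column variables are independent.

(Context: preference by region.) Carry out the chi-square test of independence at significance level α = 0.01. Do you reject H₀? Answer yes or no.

Row totals [45, 22, 34], col totals [59, 42], n=101
χ² = (26−26.29)²/26.29 + (19−18.71)²/18.71 + (14−12.85)²/12.85 + (8−9.15)²/9.15 + (19−19.86)²/19.86 + (15−14.14)²/14.14 = 0.3442
df = 2
p-value (upper-tail) = 0.84189
At α=0.01: p ≥ α → fail to reject H₀

reject H₀: no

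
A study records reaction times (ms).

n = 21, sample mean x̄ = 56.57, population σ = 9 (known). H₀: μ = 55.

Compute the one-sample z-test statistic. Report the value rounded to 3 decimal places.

SE = σ/√n = 9/√21 = 1.9640
z = (x̄−μ₀)/SE = (56.57−55)/1.9640 = 0.7994

test statistic = 0.799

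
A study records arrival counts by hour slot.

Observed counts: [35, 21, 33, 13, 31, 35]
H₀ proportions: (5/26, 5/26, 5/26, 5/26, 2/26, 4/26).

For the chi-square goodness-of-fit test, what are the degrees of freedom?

degrees of freedom = 5

df = k − 1 = 6 − 1 = 5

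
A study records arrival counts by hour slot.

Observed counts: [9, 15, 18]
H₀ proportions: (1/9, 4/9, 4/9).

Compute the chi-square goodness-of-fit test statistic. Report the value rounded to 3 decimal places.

test statistic = 4.768

n = 42; E_i = n·p_i = [4.67, 18.67, 18.67]
χ² = (9−4.67)²/4.67 + (15−18.67)²/18.67 + (18−18.67)²/18.67 = 4.7679
df = 2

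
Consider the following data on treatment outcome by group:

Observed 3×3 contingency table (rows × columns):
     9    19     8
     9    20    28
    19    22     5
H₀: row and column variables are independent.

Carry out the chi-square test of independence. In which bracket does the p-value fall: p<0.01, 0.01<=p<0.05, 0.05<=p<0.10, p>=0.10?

Row totals [36, 57, 46], col totals [37, 61, 41], n=139
χ² = (9−9.58)²/9.58 + (19−15.80)²/15.80 + (8−10.62)²/10.62 + (9−15.17)²/15.17 + (20−25.01)²/25.01 + (28−16.81)²/16.81 + (19−12.24)²/12.24 + (22−20.19)²/20.19 + (5−13.57)²/13.57 = 21.5907
df = 4
p-value (upper-tail) = 0.00024
→ bracket: p<0.01

p-value bracket: p<0.01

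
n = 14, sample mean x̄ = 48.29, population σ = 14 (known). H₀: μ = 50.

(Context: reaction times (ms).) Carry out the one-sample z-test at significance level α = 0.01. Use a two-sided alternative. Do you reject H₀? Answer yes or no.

SE = σ/√n = 14/√14 = 3.7417
z = (x̄−μ₀)/SE = (48.29−50)/3.7417 = -0.4570
p-value (two-sided) = 0.64766
At α=0.01: p ≥ α → fail to reject H₀

reject H₀: no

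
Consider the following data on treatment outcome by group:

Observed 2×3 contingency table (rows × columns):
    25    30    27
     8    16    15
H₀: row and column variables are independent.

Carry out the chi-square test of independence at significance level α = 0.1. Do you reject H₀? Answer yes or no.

reject H₀: no

Row totals [82, 39], col totals [33, 46, 42], n=121
χ² = (25−22.36)²/22.36 + (30−31.17)²/31.17 + (27−28.46)²/28.46 + (8−10.64)²/10.64 + (16−14.83)²/14.83 + (15−13.54)²/13.54 = 1.3346
df = 2
p-value (upper-tail) = 0.51310
At α=0.1: p ≥ α → fail to reject H₀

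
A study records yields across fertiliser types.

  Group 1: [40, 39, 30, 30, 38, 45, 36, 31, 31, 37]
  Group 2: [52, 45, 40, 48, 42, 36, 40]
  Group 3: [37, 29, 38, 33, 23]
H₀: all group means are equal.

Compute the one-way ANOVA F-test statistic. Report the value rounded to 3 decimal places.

test statistic = 7.052

Group means [35.70, 43.29, 32.00], grand mean 37.273
SSB = Σnᵢ(x̄ᵢ−x̄)² = 416.835; SSW = ΣΣ(x−x̄ᵢ)² = 561.529
MSB = 416.835/2 = 208.4175; MSW = 561.529/19 = 29.5541
F = MSB/MSW = 7.0521
df = (2, 19)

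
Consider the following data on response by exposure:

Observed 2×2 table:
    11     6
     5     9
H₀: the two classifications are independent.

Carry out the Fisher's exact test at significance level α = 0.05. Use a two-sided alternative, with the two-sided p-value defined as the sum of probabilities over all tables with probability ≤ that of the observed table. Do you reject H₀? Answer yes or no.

Margins: r₁=17, r₂=14, c₁=16, c₂=15, n=31
p_obs = C(17,11)·C(14,5)/C(31,16); sum pmf over tables with pmf ≤ p_obs
p-value (two-sided) = 0.15561
At α=0.05: p ≥ α → fail to reject H₀

reject H₀: no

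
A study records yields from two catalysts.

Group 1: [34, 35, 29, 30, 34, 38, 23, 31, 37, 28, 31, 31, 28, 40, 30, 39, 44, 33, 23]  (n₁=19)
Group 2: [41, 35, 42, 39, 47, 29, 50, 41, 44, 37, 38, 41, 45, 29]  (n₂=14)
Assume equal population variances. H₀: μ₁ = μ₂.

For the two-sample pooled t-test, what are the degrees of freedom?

degrees of freedom = 31

df = n₁ + n₂ − 2 = 19 + 14 − 2 = 31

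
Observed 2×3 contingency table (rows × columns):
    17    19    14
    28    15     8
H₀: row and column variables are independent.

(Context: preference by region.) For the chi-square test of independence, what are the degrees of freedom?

degrees of freedom = 2

df = (r−1)(c−1) = (2−1)·(3−1) = 2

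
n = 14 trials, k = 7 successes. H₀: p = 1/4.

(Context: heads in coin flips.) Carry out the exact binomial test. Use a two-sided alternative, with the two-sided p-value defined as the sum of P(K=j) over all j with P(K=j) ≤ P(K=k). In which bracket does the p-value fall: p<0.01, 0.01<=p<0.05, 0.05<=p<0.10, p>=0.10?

Exact binomial: n=14, k=7, p₀=1/4=0.2500
P(X=j) = C(n,j)·p₀^j·(1−p₀)^(n−j); p = Σ P(X=j) over j with P(X=j) ≤ P(X=7)
p-value (two-sided) = 0.05609
→ bracket: 0.05<=p<0.10

p-value bracket: 0.05<=p<0.10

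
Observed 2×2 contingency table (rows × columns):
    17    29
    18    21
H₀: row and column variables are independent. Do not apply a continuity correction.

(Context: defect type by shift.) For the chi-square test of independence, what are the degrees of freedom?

df = (r−1)(c−1) = (2−1)·(2−1) = 1

degrees of freedom = 1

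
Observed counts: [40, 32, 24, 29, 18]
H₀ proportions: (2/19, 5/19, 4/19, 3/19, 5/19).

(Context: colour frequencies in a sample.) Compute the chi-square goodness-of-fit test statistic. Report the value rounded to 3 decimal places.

test statistic = 55.495

n = 143; E_i = n·p_i = [15.05, 37.63, 30.11, 22.58, 37.63]
χ² = (40−15.05)²/15.05 + (32−37.63)²/37.63 + (24−30.11)²/30.11 + (29−22.58)²/22.58 + (18−37.63)²/37.63 = 55.4946
df = 4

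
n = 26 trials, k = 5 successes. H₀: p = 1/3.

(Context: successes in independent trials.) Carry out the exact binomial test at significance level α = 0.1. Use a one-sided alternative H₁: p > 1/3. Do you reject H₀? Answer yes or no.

Exact binomial: n=26, k=5, p₀=1/3=0.3333
P(X≥5) from Σ C(n,i)·p₀^i·(1−p₀)^(n−i)
p-value (one-sided, H₁ greater) = 0.96424
At α=0.1: p ≥ α → fail to reject H₀

reject H₀: no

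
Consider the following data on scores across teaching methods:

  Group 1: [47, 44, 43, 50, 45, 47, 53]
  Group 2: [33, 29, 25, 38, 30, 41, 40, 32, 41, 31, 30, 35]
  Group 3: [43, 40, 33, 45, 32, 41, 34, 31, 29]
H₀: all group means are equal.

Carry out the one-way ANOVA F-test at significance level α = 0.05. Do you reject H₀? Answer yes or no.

Group means [47.00, 33.75, 36.44], grand mean 37.929
SSB = Σnᵢ(x̄ᵢ−x̄)² = 805.385; SSW = ΣΣ(x−x̄ᵢ)² = 648.472
MSB = 805.385/2 = 402.6925; MSW = 648.472/25 = 25.9389
F = MSB/MSW = 15.5247
df = (2, 25)
p-value (upper-tail) = 0.00004
At α=0.05: p < α → reject H₀

reject H₀: yes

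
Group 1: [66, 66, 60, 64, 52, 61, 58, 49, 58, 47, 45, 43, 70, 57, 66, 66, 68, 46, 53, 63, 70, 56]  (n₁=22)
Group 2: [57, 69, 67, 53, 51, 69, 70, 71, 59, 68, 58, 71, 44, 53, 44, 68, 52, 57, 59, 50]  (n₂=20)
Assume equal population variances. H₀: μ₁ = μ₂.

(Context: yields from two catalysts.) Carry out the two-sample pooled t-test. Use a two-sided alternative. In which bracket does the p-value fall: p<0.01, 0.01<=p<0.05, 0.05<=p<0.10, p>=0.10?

x̄₁=58.364, s₁=8.511, n₁=22
x̄₂=59.500, s₂=9.047, n₂=20
s_p² = [21·8.511² + 19·9.047²]/40 = 76.9023
SE = √(s_p²·(1/22+1/20)) = 2.7094
t = (58.364−59.500)/2.7094 = -0.4194
df = 40
p-value (two-sided) = 0.67715
→ bracket: p>=0.10

p-value bracket: p>=0.10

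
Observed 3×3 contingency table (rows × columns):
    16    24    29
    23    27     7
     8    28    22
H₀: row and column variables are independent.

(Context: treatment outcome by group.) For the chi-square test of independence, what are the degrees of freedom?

df = (r−1)(c−1) = (3−1)·(3−1) = 4

degrees of freedom = 4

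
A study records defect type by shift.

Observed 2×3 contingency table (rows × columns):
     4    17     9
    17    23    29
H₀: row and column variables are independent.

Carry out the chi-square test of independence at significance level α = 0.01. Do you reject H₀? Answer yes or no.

Row totals [30, 69], col totals [21, 40, 38], n=99
χ² = (4−6.36)²/6.36 + (17−12.12)²/12.12 + (9−11.52)²/11.52 + (17−14.64)²/14.64 + (23−27.88)²/27.88 + (29−26.48)²/26.48 = 4.8653
df = 2
p-value (upper-tail) = 0.08780
At α=0.01: p ≥ α → fail to reject H₀

reject H₀: no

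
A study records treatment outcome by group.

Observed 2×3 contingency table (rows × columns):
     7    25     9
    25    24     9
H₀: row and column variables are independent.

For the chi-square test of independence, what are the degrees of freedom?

df = (r−1)(c−1) = (2−1)·(3−1) = 2

degrees of freedom = 2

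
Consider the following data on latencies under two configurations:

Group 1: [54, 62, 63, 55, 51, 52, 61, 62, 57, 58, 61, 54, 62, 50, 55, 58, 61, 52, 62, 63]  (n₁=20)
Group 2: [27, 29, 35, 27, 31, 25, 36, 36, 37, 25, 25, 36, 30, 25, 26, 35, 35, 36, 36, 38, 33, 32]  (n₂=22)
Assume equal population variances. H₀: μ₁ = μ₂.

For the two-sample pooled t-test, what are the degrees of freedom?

degrees of freedom = 40

df = n₁ + n₂ − 2 = 20 + 22 − 2 = 40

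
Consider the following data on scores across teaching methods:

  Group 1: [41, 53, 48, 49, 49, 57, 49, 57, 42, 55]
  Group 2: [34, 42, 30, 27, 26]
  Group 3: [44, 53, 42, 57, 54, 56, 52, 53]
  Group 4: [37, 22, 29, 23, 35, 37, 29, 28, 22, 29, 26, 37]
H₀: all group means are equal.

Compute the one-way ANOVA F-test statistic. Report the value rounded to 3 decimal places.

Group means [50.00, 31.80, 51.38, 29.50], grand mean 40.686
SSB = Σnᵢ(x̄ᵢ−x̄)² = 3677.868; SSW = ΣΣ(x−x̄ᵢ)² = 1029.675
MSB = 3677.868/3 = 1225.9560; MSW = 1029.675/31 = 33.2153
F = MSB/MSW = 36.9093
df = (3, 31)

test statistic = 36.909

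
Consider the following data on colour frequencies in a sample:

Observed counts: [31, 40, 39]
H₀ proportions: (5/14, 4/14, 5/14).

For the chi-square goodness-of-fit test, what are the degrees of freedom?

degrees of freedom = 2

df = k − 1 = 3 − 1 = 2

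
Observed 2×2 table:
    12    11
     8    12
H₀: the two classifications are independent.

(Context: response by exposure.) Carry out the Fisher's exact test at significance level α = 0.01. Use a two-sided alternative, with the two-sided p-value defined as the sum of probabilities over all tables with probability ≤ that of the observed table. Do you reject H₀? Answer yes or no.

reject H₀: no

Margins: r₁=23, r₂=20, c₁=20, c₂=23, n=43
p_obs = C(23,12)·C(20,8)/C(43,20); sum pmf over tables with pmf ≤ p_obs
p-value (two-sided) = 0.54353
At α=0.01: p ≥ α → fail to reject H₀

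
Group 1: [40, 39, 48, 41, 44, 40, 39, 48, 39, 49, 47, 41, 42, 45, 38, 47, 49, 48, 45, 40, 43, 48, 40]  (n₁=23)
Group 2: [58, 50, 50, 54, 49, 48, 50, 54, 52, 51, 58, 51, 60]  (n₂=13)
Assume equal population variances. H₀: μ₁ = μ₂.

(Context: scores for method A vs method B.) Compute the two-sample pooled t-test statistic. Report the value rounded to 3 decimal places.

x̄₁=43.478, s₁=3.848, n₁=23
x̄₂=52.692, s₂=3.838, n₂=13
s_p² = [22·3.848² + 12·3.838²]/34 = 14.7797
SE = √(s_p²·(1/23+1/13)) = 1.3340
t = (43.478−52.692)/1.3340 = -6.9072
df = 34

test statistic = -6.907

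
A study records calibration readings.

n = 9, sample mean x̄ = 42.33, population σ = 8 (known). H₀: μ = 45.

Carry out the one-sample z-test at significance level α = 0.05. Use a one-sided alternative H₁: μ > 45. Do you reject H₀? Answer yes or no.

SE = σ/√n = 8/√9 = 2.6667
z = (x̄−μ₀)/SE = (42.33−45)/2.6667 = -1.0013
p-value (one-sided, H₁ greater) = 0.84165
At α=0.05: p ≥ α → fail to reject H₀

reject H₀: no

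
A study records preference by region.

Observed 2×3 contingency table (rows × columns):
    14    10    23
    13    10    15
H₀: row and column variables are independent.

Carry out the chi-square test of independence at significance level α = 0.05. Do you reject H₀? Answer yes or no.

Row totals [47, 38], col totals [27, 20, 38], n=85
χ² = (14−14.93)²/14.93 + (10−11.06)²/11.06 + (23−21.01)²/21.01 + (13−12.07)²/12.07 + (10−8.94)²/8.94 + (15−16.99)²/16.99 = 0.7770
df = 2
p-value (upper-tail) = 0.67807
At α=0.05: p ≥ α → fail to reject H₀

reject H₀: no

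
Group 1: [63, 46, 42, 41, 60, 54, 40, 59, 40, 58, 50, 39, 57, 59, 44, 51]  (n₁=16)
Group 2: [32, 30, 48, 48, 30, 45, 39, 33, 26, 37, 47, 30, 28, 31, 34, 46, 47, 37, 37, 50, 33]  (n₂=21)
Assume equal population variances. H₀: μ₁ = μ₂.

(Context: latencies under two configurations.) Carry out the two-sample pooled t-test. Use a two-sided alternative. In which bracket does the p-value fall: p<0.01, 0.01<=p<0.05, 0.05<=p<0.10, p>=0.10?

p-value bracket: p<0.01

x̄₁=50.188, s₁=8.479, n₁=16
x̄₂=37.524, s₂=7.763, n₂=21
s_p² = [15·8.479² + 20·7.763²]/35 = 65.2479
SE = √(s_p²·(1/16+1/21)) = 2.6805
t = (50.188−37.524)/2.6805 = 4.7244
df = 35
p-value (two-sided) = 0.00004
→ bracket: p<0.01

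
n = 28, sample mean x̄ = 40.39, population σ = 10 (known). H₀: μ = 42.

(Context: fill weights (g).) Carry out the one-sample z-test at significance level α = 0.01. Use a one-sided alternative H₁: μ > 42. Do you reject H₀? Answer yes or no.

SE = σ/√n = 10/√28 = 1.8898
z = (x̄−μ₀)/SE = (40.39−42)/1.8898 = -0.8519
p-value (one-sided, H₁ greater) = 0.80287
At α=0.01: p ≥ α → fail to reject H₀

reject H₀: no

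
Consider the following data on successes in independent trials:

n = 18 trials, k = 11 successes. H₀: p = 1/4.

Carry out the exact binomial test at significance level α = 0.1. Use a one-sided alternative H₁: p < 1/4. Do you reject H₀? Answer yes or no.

Exact binomial: n=18, k=11, p₀=1/4=0.2500
P(X≤11) from Σ C(n,i)·p₀^i·(1−p₀)^(n−i)
p-value (one-sided, H₁ less) = 0.99977
At α=0.1: p ≥ α → fail to reject H₀

reject H₀: no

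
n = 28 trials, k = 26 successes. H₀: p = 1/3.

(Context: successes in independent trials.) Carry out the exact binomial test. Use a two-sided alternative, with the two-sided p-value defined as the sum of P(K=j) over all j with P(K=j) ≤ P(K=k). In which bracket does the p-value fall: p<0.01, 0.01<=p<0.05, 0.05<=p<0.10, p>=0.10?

Exact binomial: n=28, k=26, p₀=1/3=0.3333
P(X=j) = C(n,j)·p₀^j·(1−p₀)^(n−j); p = Σ P(X=j) over j with P(X=j) ≤ P(X=26)
p-value (two-sided) = 0.00000
→ bracket: p<0.01

p-value bracket: p<0.01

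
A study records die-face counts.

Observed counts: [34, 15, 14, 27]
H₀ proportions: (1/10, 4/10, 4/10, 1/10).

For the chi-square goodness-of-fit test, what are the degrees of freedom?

degrees of freedom = 3

df = k − 1 = 4 − 1 = 3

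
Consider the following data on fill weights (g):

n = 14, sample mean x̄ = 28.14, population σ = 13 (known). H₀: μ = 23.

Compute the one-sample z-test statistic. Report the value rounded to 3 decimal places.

test statistic = 1.479

SE = σ/√n = 13/√14 = 3.4744
z = (x̄−μ₀)/SE = (28.14−23)/3.4744 = 1.4794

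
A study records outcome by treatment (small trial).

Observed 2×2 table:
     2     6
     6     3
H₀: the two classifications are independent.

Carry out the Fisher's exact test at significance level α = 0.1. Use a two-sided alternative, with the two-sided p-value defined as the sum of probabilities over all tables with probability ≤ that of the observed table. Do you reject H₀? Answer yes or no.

Margins: r₁=8, r₂=9, c₁=8, c₂=9, n=17
p_obs = C(8,2)·C(9,6)/C(17,8); sum pmf over tables with pmf ≤ p_obs
p-value (two-sided) = 0.15343
At α=0.1: p ≥ α → fail to reject H₀

reject H₀: no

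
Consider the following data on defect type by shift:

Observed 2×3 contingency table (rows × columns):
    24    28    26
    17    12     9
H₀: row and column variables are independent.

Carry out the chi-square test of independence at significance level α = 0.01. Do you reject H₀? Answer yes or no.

Row totals [78, 38], col totals [41, 40, 35], n=116
χ² = (24−27.57)²/27.57 + (28−26.90)²/26.90 + (26−23.53)²/23.53 + (17−13.43)²/13.43 + (12−13.10)²/13.10 + (9−11.47)²/11.47 = 2.3371
df = 2
p-value (upper-tail) = 0.31082
At α=0.01: p ≥ α → fail to reject H₀

reject H₀: no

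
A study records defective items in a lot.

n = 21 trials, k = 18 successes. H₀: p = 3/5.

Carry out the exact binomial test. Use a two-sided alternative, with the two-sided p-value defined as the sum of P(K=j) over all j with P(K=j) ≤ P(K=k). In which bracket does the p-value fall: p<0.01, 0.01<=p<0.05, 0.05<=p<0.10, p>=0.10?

p-value bracket: 0.01<=p<0.05

Exact binomial: n=21, k=18, p₀=3/5=0.6000
P(X=j) = C(n,j)·p₀^j·(1−p₀)^(n−j); p = Σ P(X=j) over j with P(X=j) ≤ P(X=18)
p-value (two-sided) = 0.01457
→ bracket: 0.01<=p<0.05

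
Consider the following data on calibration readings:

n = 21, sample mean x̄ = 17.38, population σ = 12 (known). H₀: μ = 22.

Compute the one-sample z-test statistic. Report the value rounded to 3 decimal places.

test statistic = -1.764

SE = σ/√n = 12/√21 = 2.6186
z = (x̄−μ₀)/SE = (17.38−22)/2.6186 = -1.7643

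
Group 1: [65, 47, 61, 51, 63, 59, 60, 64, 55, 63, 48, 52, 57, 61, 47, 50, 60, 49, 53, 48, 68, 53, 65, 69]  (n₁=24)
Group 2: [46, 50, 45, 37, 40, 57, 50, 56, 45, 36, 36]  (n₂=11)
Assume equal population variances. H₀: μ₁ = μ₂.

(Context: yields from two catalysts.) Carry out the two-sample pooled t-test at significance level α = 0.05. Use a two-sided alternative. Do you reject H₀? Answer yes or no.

reject H₀: yes

x̄₁=57.000, s₁=7.040, n₁=24
x̄₂=45.273, s₂=7.525, n₂=11
s_p² = [23·7.040² + 10·7.525²]/33 = 51.7025
SE = √(s_p²·(1/24+1/11)) = 2.6181
t = (57.000−45.273)/2.6181 = 4.4793
df = 33
p-value (two-sided) = 0.00008
At α=0.05: p < α → reject H₀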